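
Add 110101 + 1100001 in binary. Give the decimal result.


110101 + 1100001 = 10010110 = 150

150


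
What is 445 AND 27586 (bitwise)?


0b110111101 & 0b110101111000010 = 0b110000000 = 384

384


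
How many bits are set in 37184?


0b1001000101000000 has 4 set bits

4


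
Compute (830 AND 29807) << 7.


Step 1: 830 & 29807 = 46
Step 2: 46 << 7 = 5888

5888


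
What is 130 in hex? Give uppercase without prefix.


130 = 82 hex

82


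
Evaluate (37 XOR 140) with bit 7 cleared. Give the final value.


Step 1: 37 ^ 140 = 169
Step 2: 169 & ~(1 << 7) = 41

41


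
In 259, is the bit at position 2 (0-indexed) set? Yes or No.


0b100000011, bit 2 = 0. No

No


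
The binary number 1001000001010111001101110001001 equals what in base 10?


1001000001010111001101110001001 in decimal = 1210817417

1210817417


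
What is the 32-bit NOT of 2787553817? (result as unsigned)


~0b10100110001001101011001000011001 = 0b1011001110110010100110111100110 = 1507413478 (32-bit unsigned)

1507413478


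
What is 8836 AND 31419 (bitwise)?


0b10001010000100 & 0b111101010111011 = 0b10001010000000 = 8832

8832


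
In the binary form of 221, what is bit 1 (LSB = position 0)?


0b11011101, position 1 = 0

0


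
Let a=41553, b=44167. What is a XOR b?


41553 ^ 44167 = 3798

3798


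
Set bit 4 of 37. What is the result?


37 | (1 << 4) = 37 | 16 = 53

53


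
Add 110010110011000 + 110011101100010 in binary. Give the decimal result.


110010110011000 + 110011101100010 = 1100110011111010 = 52474

52474


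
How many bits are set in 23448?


0b101101110011000 has 8 set bits

8


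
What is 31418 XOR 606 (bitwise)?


0b111101010111010 ^ 0b1001011110 = 0b111100011100100 = 30948

30948


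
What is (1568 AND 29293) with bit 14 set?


Step 1: 1568 & 29293 = 544
Step 2: 544 | (1 << 14) = 544 | 16384 = 16928

16928


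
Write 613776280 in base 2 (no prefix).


613776280 = 100100100101010111101110011000 in binary

100100100101010111101110011000


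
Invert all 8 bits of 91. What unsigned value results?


91 ^ 255 = 164

164


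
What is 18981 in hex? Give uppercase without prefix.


18981 = 4A25 hex

4A25


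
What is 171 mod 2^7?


171 & 127 = 43

43


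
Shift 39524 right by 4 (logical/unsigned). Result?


0b1001101001100100 >> 4 = 0b100110100110 = 2470

2470


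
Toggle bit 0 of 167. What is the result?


167 ^ (1 << 0) = 167 ^ 1 = 166

166


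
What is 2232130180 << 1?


0b10000101000010111001101010000100 << 1 = 0b100001010000101110011010100001000 = 4464260360

4464260360


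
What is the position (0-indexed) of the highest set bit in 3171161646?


0b10111101000001000001011000101110. Highest set bit at position 31

31


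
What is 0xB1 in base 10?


B1 hex = 177 decimal

177


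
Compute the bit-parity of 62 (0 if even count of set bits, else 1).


0b111110 has 5 ones => parity 1

1


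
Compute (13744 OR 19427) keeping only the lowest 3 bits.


Step 1: 13744 | 19427 = 32755
Step 2: 32755 & 7 = 3

3


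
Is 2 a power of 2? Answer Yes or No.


0b10. Only one bit set => Yes

Yes


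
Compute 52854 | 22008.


0b1100111001110110 | 0b101010111111000 = 0b1101111111111110 = 57342

57342


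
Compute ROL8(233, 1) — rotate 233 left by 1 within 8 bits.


Rotate 0b11101001 left by 1 (8-bit) = 0b11010011 = 211

211


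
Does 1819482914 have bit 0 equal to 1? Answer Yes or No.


0b1101100011100110001101100100010, bit 0 = 0. No

No


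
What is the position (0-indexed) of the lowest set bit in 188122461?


0b1011001101101000010101011101. Lowest set bit at position 0

0


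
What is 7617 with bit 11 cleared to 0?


7617 & ~(1 << 11) = 5569

5569


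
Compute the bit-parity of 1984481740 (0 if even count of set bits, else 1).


0b1110110010010001100100111001100 has 15 ones => parity 1

1


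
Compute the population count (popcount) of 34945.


0b1000100010000001 has 4 set bits

4


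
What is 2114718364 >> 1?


0b1111110000011000000101010011100 >> 1 = 0b111111000001100000010101001110 = 1057359182

1057359182


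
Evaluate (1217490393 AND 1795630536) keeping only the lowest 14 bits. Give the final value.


Step 1: 1217490393 & 1795630536 = 1208034760
Step 2: 1208034760 & 16383 = 9672

9672


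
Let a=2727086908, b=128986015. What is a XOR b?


2727086908 ^ 128986015 = 2772181155

2772181155


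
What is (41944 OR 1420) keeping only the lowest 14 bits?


Step 1: 41944 | 1420 = 42972
Step 2: 42972 & 16383 = 10204

10204


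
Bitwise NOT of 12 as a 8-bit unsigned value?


~0b1100 = 0b11110011 = 243 (8-bit unsigned)

243


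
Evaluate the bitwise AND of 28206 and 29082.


0b110111000101110 & 0b111000110011010 = 0b110000000001010 = 24586

24586


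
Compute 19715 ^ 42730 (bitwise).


0b100110100000011 ^ 0b1010011011101010 = 0b1110101111101001 = 60393

60393


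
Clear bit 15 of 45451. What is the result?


45451 & ~(1 << 15) = 12683

12683


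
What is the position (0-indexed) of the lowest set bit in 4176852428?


0b11111000111101011011010111001100. Lowest set bit at position 2

2


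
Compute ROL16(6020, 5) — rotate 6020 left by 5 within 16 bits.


Rotate 0b1011110000100 left by 5 (16-bit) = 0b1111000010000010 = 61570

61570


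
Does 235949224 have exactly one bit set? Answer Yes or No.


0b1110000100000100110010101000. Multiple bits set => No

No


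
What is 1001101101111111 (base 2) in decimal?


1001101101111111 in decimal = 39807

39807


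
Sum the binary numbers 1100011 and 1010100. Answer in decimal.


1100011 + 1010100 = 10110111 = 183

183


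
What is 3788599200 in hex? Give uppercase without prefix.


3788599200 = E1D16FA0 hex

E1D16FA0


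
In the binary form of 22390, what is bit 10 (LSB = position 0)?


0b101011101110110, position 10 = 1

1


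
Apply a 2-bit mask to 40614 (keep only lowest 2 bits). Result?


40614 & 3 = 2

2


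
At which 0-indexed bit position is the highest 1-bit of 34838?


0b1000100000010110. Highest set bit at position 15

15


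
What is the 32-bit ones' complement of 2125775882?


2125775882 ^ 4294967295 = 2169191413

2169191413


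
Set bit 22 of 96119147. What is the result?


96119147 | (1 << 22) = 96119147 | 4194304 = 100313451

100313451


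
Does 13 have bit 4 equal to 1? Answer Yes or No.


0b1101, bit 4 = 0. No

No


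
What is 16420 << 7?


0b100000000100100 << 7 = 0b1000000001001000000000 = 2101760

2101760


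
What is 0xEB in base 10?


EB hex = 235 decimal

235


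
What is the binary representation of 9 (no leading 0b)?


9 = 1001 in binary

1001


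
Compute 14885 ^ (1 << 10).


14885 ^ (1 << 10) = 14885 ^ 1024 = 15909

15909


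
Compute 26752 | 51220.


0b110100010000000 | 0b1100100000010100 = 0b1110100010010100 = 59540

59540


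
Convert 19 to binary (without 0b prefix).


19 = 10011 in binary

10011


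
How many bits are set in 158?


0b10011110 has 5 set bits

5


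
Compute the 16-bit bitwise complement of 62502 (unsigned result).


~0b1111010000100110 = 0b101111011001 = 3033 (16-bit unsigned)

3033


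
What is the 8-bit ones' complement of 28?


28 ^ 255 = 227

227


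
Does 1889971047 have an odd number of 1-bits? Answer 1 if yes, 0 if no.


0b1110000101001101010101101100111 has 17 ones => parity 1

1


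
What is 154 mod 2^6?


154 & 63 = 26

26


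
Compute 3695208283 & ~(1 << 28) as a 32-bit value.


3695208283 & ~(1 << 28) = 3426772827

3426772827


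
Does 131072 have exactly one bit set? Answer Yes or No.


0b100000000000000000. Only one bit set => Yes

Yes


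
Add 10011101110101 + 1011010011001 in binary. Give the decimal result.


10011101110101 + 1011010011001 = 11111000001110 = 15886

15886


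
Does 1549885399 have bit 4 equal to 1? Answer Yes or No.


0b1011100011000010101111111010111, bit 4 = 1. Yes

Yes


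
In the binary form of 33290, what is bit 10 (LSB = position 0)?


0b1000001000001010, position 10 = 0

0


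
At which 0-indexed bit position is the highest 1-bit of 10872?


0b10101001111000. Highest set bit at position 13

13


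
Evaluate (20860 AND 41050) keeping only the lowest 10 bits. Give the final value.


Step 1: 20860 & 41050 = 88
Step 2: 88 & 1023 = 88

88


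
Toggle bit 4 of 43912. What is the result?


43912 ^ (1 << 4) = 43912 ^ 16 = 43928

43928


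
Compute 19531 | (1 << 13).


19531 | (1 << 13) = 19531 | 8192 = 27723

27723


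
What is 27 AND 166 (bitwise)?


0b11011 & 0b10100110 = 0b10 = 2

2


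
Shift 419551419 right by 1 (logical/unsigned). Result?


0b11001000000011101100010111011 >> 1 = 0b1100100000001110110001011101 = 209775709

209775709


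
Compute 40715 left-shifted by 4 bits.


0b1001111100001011 << 4 = 0b10011111000010110000 = 651440

651440


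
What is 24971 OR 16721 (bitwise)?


0b110000110001011 | 0b100000101010001 = 0b110000111011011 = 25051

25051


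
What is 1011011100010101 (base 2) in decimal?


1011011100010101 in decimal = 46869

46869


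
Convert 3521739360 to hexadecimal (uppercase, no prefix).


3521739360 = D1E97A60 hex

D1E97A60


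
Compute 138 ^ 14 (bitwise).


0b10001010 ^ 0b1110 = 0b10000100 = 132

132


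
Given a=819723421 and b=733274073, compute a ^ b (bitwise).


819723421 ^ 733274073 = 460268356

460268356


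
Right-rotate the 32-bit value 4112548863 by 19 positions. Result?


Rotate 0b11110101001000001000001111111111 right by 19 (32-bit) = 0b10000011111111111111010100100 = 276823716

276823716


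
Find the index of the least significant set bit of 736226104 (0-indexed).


0b101011111000011110101100111000. Lowest set bit at position 3

3


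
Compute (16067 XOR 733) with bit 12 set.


Step 1: 16067 ^ 733 = 15390
Step 2: 15390 | (1 << 12) = 15390 | 4096 = 15390

15390


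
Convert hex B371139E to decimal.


B371139E hex = 3010532254 decimal

3010532254


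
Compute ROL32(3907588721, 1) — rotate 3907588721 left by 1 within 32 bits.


Rotate 0b11101000111010010001001001110001 left by 1 (32-bit) = 0b11010001110100100010010011100011 = 3520210147

3520210147


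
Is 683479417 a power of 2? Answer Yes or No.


0b101000101111010001000101111001. Multiple bits set => No

No


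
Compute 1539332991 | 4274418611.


0b1011011110000000101101101111111 | 0b11111110110001100111001110110011 = 0b11111111110001100111101111111111 = 4291197951

4291197951


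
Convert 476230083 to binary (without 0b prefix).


476230083 = 11100011000101011000111000011 in binary

11100011000101011000111000011


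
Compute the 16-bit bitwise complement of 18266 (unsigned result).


~0b100011101011010 = 0b1011100010100101 = 47269 (16-bit unsigned)

47269


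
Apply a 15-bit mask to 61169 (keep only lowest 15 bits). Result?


61169 & 32767 = 28401

28401


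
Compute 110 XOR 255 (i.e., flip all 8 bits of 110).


110 ^ 255 = 145

145


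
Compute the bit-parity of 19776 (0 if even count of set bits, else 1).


0b100110101000000 has 5 ones => parity 1

1


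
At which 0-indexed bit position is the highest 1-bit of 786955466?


0b101110111001111111110011001010. Highest set bit at position 29

29


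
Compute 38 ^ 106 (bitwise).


0b100110 ^ 0b1101010 = 0b1001100 = 76

76


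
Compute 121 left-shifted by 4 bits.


0b1111001 << 4 = 0b11110010000 = 1936

1936


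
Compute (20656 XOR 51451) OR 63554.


Step 1: 20656 ^ 51451 = 38987
Step 2: 38987 | 63554 = 63563

63563


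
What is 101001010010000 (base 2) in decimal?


101001010010000 in decimal = 21136

21136


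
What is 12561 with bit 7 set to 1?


12561 | (1 << 7) = 12561 | 128 = 12689

12689


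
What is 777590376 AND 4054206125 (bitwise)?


0b101110010110010001011001101000 & 0b11110001101001100100011010101101 = 0b100000000000000000011000101000 = 536872488

536872488


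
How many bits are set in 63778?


0b1111100100100010 has 8 set bits

8


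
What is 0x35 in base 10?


35 hex = 53 decimal

53


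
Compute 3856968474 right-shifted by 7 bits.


0b11100101111001001010101100011010 >> 7 = 0b1110010111100100101010110 = 30132566

30132566


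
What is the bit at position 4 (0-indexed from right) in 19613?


0b100110010011101, position 4 = 1

1


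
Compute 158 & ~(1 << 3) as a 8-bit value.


158 & ~(1 << 3) = 150

150


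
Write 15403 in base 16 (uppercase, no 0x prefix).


15403 = 3C2B hex

3C2B


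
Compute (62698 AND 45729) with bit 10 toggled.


Step 1: 62698 & 45729 = 45216
Step 2: 45216 ^ (1 << 10) = 45216 ^ 1024 = 46240

46240


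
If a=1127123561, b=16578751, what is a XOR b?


1127123561 ^ 16578751 = 1137865430

1137865430


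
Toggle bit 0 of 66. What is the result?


66 ^ (1 << 0) = 66 ^ 1 = 67

67


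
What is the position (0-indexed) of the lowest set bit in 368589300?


0b10101111110000011100111110100. Lowest set bit at position 2

2


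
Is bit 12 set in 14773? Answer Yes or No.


0b11100110110101, bit 12 = 1. Yes

Yes


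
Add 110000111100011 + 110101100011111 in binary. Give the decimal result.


110000111100011 + 110101100011111 = 1100110100000010 = 52482

52482


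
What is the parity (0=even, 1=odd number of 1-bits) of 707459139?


0b101010001010101111100001000011 has 14 ones => parity 0

0


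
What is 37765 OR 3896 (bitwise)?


0b1001001110000101 | 0b111100111000 = 0b1001111110111101 = 40893

40893


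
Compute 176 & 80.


0b10110000 & 0b1010000 = 0b10000 = 16

16


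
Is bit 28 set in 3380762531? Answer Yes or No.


0b11001001100000100101011110100011, bit 28 = 0. No

No


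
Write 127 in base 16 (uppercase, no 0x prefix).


127 = 7F hex

7F


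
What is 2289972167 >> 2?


0b10001000011111100011001111000111 >> 2 = 0b100010000111111000110011110001 = 572493041

572493041


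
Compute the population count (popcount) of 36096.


0b1000110100000000 has 4 set bits

4


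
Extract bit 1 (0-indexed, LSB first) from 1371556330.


0b1010001110000000100100111101010, position 1 = 1

1


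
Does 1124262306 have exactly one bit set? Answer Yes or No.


0b1000011000000101110000110100010. Multiple bits set => No

No


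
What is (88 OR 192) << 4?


Step 1: 88 | 192 = 216
Step 2: 216 << 4 = 3456

3456


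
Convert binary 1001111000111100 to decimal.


1001111000111100 in decimal = 40508

40508


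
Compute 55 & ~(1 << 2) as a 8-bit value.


55 & ~(1 << 2) = 51

51


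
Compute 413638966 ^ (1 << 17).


413638966 ^ (1 << 17) = 413638966 ^ 131072 = 413507894

413507894


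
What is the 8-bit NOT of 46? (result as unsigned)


~0b101110 = 0b11010001 = 209 (8-bit unsigned)

209


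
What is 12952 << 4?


0b11001010011000 << 4 = 0b110010100110000000 = 207232

207232


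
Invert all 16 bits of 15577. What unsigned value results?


15577 ^ 65535 = 49958

49958


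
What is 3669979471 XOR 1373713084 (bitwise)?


0b11011010101111110111000101001111 ^ 0b1010001111000010011001010111100 = 0b10001011010111100100001111110011 = 2338210803

2338210803


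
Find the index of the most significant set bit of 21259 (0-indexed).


0b101001100001011. Highest set bit at position 14

14


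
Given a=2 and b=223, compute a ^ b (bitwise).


2 ^ 223 = 221

221


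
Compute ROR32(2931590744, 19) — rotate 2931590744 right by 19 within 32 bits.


Rotate 0b10101110101111001000011001011000 right by 19 (32-bit) = 0b10010000110010110001010111010111 = 2429228503

2429228503


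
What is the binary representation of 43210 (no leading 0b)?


43210 = 1010100011001010 in binary

1010100011001010


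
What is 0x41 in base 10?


41 hex = 65 decimal

65


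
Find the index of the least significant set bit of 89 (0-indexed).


0b1011001. Lowest set bit at position 0

0


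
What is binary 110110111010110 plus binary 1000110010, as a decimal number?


110110111010110 + 1000110010 = 111000000001000 = 28680

28680


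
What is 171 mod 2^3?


171 & 7 = 3

3


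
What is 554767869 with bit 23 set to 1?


554767869 | (1 << 23) = 554767869 | 8388608 = 563156477

563156477


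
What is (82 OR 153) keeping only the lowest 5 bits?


Step 1: 82 | 153 = 219
Step 2: 219 & 31 = 27

27


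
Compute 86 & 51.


0b1010110 & 0b110011 = 0b10010 = 18

18


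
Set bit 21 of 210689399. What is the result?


210689399 | (1 << 21) = 210689399 | 2097152 = 212786551

212786551


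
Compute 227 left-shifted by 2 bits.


0b11100011 << 2 = 0b1110001100 = 908

908


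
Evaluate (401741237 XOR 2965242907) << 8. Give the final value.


Step 1: 401741237 ^ 2965242907 = 2806780334
Step 2: 2806780334 << 8 = 718535765504

718535765504


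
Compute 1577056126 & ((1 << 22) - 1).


1577056126 & 4194303 = 4192126

4192126


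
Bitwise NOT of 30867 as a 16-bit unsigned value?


~0b111100010010011 = 0b1000011101101100 = 34668 (16-bit unsigned)

34668


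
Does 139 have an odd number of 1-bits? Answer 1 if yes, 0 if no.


0b10001011 has 4 ones => parity 0

0


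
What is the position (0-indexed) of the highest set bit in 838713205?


0b110001111111011011111101110101. Highest set bit at position 29

29


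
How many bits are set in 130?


0b10000010 has 2 set bits

2


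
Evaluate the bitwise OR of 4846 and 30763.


0b1001011101110 | 0b111100000101011 = 0b111101011101111 = 31471

31471


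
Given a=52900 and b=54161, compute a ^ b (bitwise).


52900 ^ 54161 = 7477

7477


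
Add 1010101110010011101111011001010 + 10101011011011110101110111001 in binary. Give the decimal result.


1010101110010011101111011001010 + 10101011011011110101110111001 = 1101011001101111100101010000011 = 1798818435

1798818435


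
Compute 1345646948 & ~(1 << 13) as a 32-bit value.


1345646948 & ~(1 << 13) = 1345638756

1345638756


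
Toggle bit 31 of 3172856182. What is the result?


3172856182 ^ (1 << 31) = 3172856182 ^ 2147483648 = 1025372534

1025372534


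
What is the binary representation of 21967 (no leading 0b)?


21967 = 101010111001111 in binary

101010111001111


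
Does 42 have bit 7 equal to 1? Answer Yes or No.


0b101010, bit 7 = 0. No

No


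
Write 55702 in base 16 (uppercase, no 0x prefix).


55702 = D996 hex

D996


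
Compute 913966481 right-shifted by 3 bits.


0b110110011110100000010110010001 >> 3 = 0b110110011110100000010110010 = 114245810

114245810


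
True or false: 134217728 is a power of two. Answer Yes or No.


0b1000000000000000000000000000. Only one bit set => Yes

Yes


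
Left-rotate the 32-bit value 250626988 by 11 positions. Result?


Rotate 0b1110111100000100001110101100 left by 11 (32-bit) = 0b10000010000111010110000001110111 = 2182963319

2182963319


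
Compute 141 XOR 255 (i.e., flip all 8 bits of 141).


141 ^ 255 = 114

114


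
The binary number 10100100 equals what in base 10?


10100100 in decimal = 164

164


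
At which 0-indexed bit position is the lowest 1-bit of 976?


0b1111010000. Lowest set bit at position 4

4


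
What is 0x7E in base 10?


7E hex = 126 decimal

126


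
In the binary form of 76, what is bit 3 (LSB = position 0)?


0b1001100, position 3 = 1

1


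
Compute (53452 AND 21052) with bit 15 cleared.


Step 1: 53452 & 21052 = 20492
Step 2: 20492 & ~(1 << 15) = 20492

20492


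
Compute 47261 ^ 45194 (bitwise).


0b1011100010011101 ^ 0b1011000010001010 = 0b100000010111 = 2071

2071


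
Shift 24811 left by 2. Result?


0b110000011101011 << 2 = 0b11000001110101100 = 99244

99244


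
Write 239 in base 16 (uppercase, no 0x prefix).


239 = EF hex

EF


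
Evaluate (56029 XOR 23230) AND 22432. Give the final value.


Step 1: 56029 ^ 23230 = 32867
Step 2: 32867 & 22432 = 32

32


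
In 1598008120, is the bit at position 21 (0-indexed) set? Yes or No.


0b1011111001111111010101100111000, bit 21 = 1. Yes

Yes


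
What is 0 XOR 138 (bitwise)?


0b0 ^ 0b10001010 = 0b10001010 = 138

138


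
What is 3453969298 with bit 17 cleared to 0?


3453969298 & ~(1 << 17) = 3453838226

3453838226


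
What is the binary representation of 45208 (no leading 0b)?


45208 = 1011000010011000 in binary

1011000010011000


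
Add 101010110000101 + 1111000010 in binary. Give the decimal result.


101010110000101 + 1111000010 = 101100101000111 = 22855

22855


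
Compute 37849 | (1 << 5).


37849 | (1 << 5) = 37849 | 32 = 37881

37881


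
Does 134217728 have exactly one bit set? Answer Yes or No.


0b1000000000000000000000000000. Only one bit set => Yes

Yes


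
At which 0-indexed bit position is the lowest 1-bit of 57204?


0b1101111101110100. Lowest set bit at position 2

2


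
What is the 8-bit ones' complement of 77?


77 ^ 255 = 178

178


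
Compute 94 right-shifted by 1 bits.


0b1011110 >> 1 = 0b101111 = 47

47


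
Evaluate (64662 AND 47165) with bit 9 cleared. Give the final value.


Step 1: 64662 & 47165 = 47124
Step 2: 47124 & ~(1 << 9) = 47124

47124


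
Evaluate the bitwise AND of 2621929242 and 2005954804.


0b10011100010001110111011100011010 & 0b1110111100100000111000011110100 = 0b10100000000000111000000010000 = 335573008

335573008


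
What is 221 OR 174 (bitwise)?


0b11011101 | 0b10101110 = 0b11111111 = 255

255


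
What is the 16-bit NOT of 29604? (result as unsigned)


~0b111001110100100 = 0b1000110001011011 = 35931 (16-bit unsigned)

35931


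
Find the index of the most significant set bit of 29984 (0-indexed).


0b111010100100000. Highest set bit at position 14

14


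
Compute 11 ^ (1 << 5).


11 ^ (1 << 5) = 11 ^ 32 = 43

43


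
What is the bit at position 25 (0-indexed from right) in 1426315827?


0b1010101000000111101101000110011, position 25 = 0

0


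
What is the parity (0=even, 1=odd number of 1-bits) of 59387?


0b1110011111111011 has 13 ones => parity 1

1


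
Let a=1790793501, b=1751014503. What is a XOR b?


1790793501 ^ 1751014503 = 48434042

48434042


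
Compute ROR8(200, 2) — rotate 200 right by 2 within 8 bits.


Rotate 0b11001000 right by 2 (8-bit) = 0b110010 = 50

50


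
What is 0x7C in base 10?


7C hex = 124 decimal

124


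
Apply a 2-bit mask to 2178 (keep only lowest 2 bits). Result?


2178 & 3 = 2

2


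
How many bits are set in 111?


0b1101111 has 6 set bits

6


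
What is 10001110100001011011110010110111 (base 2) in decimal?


10001110100001011011110010110111 in decimal = 2391129271

2391129271


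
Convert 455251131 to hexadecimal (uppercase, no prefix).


455251131 = 1B2294BB hex

1B2294BB


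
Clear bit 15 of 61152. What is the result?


61152 & ~(1 << 15) = 28384

28384


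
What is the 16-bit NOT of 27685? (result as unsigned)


~0b110110000100101 = 0b1001001111011010 = 37850 (16-bit unsigned)

37850


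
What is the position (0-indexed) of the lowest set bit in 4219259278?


0b11111011011111001100100110001110. Lowest set bit at position 1

1


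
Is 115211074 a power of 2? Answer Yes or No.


0b110110111011111101101000010. Multiple bits set => No

No


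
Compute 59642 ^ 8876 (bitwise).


0b1110100011111010 ^ 0b10001010101100 = 0b1100101001010110 = 51798

51798


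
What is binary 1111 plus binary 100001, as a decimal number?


1111 + 100001 = 110000 = 48

48


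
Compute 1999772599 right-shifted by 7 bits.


0b1110111001100100001101110110111 >> 7 = 0b111011100110010000110111 = 15623223

15623223


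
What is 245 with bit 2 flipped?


245 ^ (1 << 2) = 245 ^ 4 = 241

241


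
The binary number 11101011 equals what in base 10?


11101011 in decimal = 235

235


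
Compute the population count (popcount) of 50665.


0b1100010111101001 has 9 set bits

9


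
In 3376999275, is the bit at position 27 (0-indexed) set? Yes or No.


0b11001001010010001110101101101011, bit 27 = 1. Yes

Yes


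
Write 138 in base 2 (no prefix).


138 = 10001010 in binary

10001010


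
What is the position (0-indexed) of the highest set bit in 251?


0b11111011. Highest set bit at position 7

7


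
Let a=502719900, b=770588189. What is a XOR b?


502719900 ^ 770588189 = 806935425

806935425


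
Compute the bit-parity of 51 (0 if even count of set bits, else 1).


0b110011 has 4 ones => parity 0

0


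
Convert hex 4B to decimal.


4B hex = 75 decimal

75


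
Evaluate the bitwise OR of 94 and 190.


0b1011110 | 0b10111110 = 0b11111110 = 254

254


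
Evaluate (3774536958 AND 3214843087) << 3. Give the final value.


Step 1: 3774536958 & 3214843087 = 2694487246
Step 2: 2694487246 << 3 = 21555897968

21555897968


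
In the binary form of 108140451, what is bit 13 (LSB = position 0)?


0b110011100100001011110100011, position 13 = 0

0


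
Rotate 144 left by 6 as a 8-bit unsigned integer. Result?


Rotate 0b10010000 left by 6 (8-bit) = 0b100100 = 36

36


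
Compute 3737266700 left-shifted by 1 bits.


0b11011110110000100010101000001100 << 1 = 0b110111101100001000101010000011000 = 7474533400

7474533400


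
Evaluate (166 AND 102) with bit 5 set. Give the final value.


Step 1: 166 & 102 = 38
Step 2: 38 | (1 << 5) = 38 | 32 = 38

38


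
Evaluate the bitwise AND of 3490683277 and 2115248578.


0b11010000000011111001100110001101 & 0b1111110000101000010000111000010 = 0b1010000000001000000000110000000 = 1342439808

1342439808


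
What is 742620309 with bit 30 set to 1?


742620309 | (1 << 30) = 742620309 | 1073741824 = 1816362133

1816362133


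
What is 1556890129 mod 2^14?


1556890129 & 16383 = 529

529


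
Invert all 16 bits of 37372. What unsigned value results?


37372 ^ 65535 = 28163

28163


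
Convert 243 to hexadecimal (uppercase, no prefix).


243 = F3 hex

F3


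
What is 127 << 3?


0b1111111 << 3 = 0b1111111000 = 1016

1016


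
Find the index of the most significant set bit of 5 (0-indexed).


0b101. Highest set bit at position 2

2


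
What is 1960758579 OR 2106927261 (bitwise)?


0b1110100110111101100110100110011 | 0b1111101100101010010100010011101 = 0b1111101110111111110110110111111 = 2111827391

2111827391


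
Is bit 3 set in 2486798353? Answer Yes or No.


0b10010100001110011000100000010001, bit 3 = 0. No

No


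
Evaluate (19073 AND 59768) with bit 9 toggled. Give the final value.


Step 1: 19073 & 59768 = 18432
Step 2: 18432 ^ (1 << 9) = 18432 ^ 512 = 18944

18944


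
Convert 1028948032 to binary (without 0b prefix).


1028948032 = 111101010101001000000001000000 in binary

111101010101001000000001000000


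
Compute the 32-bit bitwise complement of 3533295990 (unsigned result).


~0b11010010100110011101000101110110 = 0b101101011001100010111010001001 = 761671305 (32-bit unsigned)

761671305


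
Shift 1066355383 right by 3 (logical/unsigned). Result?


0b111111100011110100101010110111 >> 3 = 0b111111100011110100101010110 = 133294422

133294422


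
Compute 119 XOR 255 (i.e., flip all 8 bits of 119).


119 ^ 255 = 136

136


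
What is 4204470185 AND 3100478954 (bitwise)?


0b11111010100110110001111110101001 & 0b10111000110011011000110111101010 = 0b10111000100010010000110110101000 = 3095989672

3095989672


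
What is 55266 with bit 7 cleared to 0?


55266 & ~(1 << 7) = 55138

55138


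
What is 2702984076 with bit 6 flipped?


2702984076 ^ (1 << 6) = 2702984076 ^ 64 = 2702984140

2702984140


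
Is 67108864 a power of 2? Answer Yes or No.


0b100000000000000000000000000. Only one bit set => Yes

Yes


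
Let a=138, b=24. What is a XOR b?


138 ^ 24 = 146

146


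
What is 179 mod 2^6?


179 & 63 = 51

51


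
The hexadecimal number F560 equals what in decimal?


F560 hex = 62816 decimal

62816


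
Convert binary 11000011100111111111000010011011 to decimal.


11000011100111111111000010011011 in decimal = 3282038939

3282038939


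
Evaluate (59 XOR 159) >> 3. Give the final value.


Step 1: 59 ^ 159 = 164
Step 2: 164 >> 3 = 20

20


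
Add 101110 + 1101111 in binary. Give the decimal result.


101110 + 1101111 = 10011101 = 157

157


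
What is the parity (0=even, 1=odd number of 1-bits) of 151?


0b10010111 has 5 ones => parity 1

1


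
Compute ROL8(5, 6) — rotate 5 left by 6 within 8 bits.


Rotate 0b101 left by 6 (8-bit) = 0b1000001 = 65

65


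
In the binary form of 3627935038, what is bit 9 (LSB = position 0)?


0b11011000001111011110010100111110, position 9 = 0

0


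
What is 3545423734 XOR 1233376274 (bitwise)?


0b11010011010100101101111101110110 ^ 0b1001001100000111101010000010010 = 0b10011010110100010000101101100100 = 2597391204

2597391204


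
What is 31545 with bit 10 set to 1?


31545 | (1 << 10) = 31545 | 1024 = 32569

32569


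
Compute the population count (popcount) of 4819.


0b1001011010011 has 7 set bits

7


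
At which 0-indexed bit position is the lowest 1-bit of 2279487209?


0b10000111110111100011011011101001. Lowest set bit at position 0

0


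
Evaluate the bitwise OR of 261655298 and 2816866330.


0b1111100110001000101100000010 | 0b10100111111001011111100000011010 = 0b10101111111111011111101100011010 = 2952657690

2952657690


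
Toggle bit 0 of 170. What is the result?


170 ^ (1 << 0) = 170 ^ 1 = 171

171


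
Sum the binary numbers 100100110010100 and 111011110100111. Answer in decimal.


100100110010100 + 111011110100111 = 1100000100111011 = 49467

49467


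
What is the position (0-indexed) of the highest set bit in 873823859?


0b110100000101010111111001110011. Highest set bit at position 29

29


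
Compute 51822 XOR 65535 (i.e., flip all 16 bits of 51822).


51822 ^ 65535 = 13713

13713


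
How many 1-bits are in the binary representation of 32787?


0b1000000000010011 has 4 set bits

4


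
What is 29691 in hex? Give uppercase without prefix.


29691 = 73FB hex

73FB


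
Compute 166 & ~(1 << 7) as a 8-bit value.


166 & ~(1 << 7) = 38

38


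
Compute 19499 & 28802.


0b100110000101011 & 0b111000010000010 = 0b100000000000010 = 16386

16386


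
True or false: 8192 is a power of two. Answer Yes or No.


0b10000000000000. Only one bit set => Yes

Yes


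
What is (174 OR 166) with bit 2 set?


Step 1: 174 | 166 = 174
Step 2: 174 | (1 << 2) = 174 | 4 = 174

174


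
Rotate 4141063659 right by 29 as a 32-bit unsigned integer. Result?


Rotate 0b11110110110100111001110111101011 right by 29 (32-bit) = 0b10110110100111001110111101011111 = 3063738207

3063738207


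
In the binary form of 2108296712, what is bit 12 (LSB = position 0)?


0b1111101101010100000111000001000, position 12 = 0

0


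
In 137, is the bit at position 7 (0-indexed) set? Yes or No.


0b10001001, bit 7 = 1. Yes

Yes


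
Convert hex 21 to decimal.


21 hex = 33 decimal

33


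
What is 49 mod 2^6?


49 & 63 = 49

49


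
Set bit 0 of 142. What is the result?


142 | (1 << 0) = 142 | 1 = 143

143


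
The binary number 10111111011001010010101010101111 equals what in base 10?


10111111011001010010101010101111 in decimal = 3211078319

3211078319


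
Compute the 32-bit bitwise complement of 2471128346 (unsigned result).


~0b10010011010010100110110100011010 = 0b1101100101101011001001011100101 = 1823838949 (32-bit unsigned)

1823838949


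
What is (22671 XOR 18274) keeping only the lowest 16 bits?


Step 1: 22671 ^ 18274 = 8173
Step 2: 8173 & 65535 = 8173

8173


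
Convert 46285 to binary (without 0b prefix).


46285 = 1011010011001101 in binary

1011010011001101


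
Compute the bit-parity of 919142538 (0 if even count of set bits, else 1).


0b110110110010010000000010001010 has 11 ones => parity 1

1


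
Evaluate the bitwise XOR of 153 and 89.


0b10011001 ^ 0b1011001 = 0b11000000 = 192

192


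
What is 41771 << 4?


0b1010001100101011 << 4 = 0b10100011001010110000 = 668336

668336


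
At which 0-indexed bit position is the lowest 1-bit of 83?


0b1010011. Lowest set bit at position 0

0


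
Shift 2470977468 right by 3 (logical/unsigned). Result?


0b10010011010010000001111110111100 >> 3 = 0b10010011010010000001111110111 = 308872183

308872183


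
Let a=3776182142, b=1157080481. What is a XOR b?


3776182142 ^ 1157080481 = 2783204063

2783204063


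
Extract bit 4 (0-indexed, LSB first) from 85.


0b1010101, position 4 = 1

1


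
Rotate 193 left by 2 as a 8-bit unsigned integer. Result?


Rotate 0b11000001 left by 2 (8-bit) = 0b111 = 7

7


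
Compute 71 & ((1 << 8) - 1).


71 & 255 = 71

71


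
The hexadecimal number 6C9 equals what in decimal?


6C9 hex = 1737 decimal

1737


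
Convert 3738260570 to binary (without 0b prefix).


3738260570 = 11011110110100010101010001011010 in binary

11011110110100010101010001011010


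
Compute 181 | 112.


0b10110101 | 0b1110000 = 0b11110101 = 245

245


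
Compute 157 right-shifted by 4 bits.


0b10011101 >> 4 = 0b1001 = 9

9


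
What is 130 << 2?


0b10000010 << 2 = 0b1000001000 = 520

520


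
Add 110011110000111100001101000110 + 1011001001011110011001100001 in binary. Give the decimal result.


110011110000111100001101000110 + 1011001001011110011001100001 = 111110111010011010100110100111 = 1055500711

1055500711


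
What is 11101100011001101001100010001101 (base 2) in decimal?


11101100011001101001100010001101 in decimal = 3966146701

3966146701


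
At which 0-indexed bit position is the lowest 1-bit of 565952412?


0b100001101110111011111110011100. Lowest set bit at position 2

2


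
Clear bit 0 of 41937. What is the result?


41937 & ~(1 << 0) = 41936

41936


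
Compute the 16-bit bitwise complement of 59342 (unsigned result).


~0b1110011111001110 = 0b1100000110001 = 6193 (16-bit unsigned)

6193


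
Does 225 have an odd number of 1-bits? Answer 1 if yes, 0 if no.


0b11100001 has 4 ones => parity 0

0


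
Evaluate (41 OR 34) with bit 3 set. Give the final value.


Step 1: 41 | 34 = 43
Step 2: 43 | (1 << 3) = 43 | 8 = 43

43


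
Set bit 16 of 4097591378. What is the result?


4097591378 | (1 << 16) = 4097591378 | 65536 = 4097656914

4097656914


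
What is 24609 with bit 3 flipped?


24609 ^ (1 << 3) = 24609 ^ 8 = 24617

24617


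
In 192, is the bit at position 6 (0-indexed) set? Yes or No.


0b11000000, bit 6 = 1. Yes

Yes


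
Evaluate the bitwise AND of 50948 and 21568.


0b1100011100000100 & 0b101010001000000 = 0b100010000000000 = 17408

17408


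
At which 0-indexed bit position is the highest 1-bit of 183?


0b10110111. Highest set bit at position 7

7


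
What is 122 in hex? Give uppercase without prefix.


122 = 7A hex

7A


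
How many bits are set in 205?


0b11001101 has 5 set bits

5


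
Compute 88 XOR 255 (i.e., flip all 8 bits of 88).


88 ^ 255 = 167

167


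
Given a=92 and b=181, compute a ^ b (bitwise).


92 ^ 181 = 233

233


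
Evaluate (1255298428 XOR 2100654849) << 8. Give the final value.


Step 1: 1255298428 ^ 2100654849 = 937895549
Step 2: 937895549 << 8 = 240101260544

240101260544


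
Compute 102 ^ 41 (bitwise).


0b1100110 ^ 0b101001 = 0b1001111 = 79

79


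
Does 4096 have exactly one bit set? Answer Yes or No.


0b1000000000000. Only one bit set => Yes

Yes


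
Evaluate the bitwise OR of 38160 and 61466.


0b1001010100010000 | 0b1111000000011010 = 0b1111010100011010 = 62746

62746


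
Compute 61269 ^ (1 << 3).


61269 ^ (1 << 3) = 61269 ^ 8 = 61277

61277


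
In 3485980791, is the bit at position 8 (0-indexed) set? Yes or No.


0b11001111110001111101100001110111, bit 8 = 0. No

No


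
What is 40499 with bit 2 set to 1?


40499 | (1 << 2) = 40499 | 4 = 40503

40503


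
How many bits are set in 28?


0b11100 has 3 set bits

3


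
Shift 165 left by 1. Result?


0b10100101 << 1 = 0b101001010 = 330

330


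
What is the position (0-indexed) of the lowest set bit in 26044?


0b110010110111100. Lowest set bit at position 2

2


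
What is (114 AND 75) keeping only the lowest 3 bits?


Step 1: 114 & 75 = 66
Step 2: 66 & 7 = 2

2


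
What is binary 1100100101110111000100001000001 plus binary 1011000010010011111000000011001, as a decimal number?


1100100101110111000100001000001 + 1011000010010011111000000011001 = 10111101000001010111100001011010 = 3171252314

3171252314


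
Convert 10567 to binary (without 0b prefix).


10567 = 10100101000111 in binary

10100101000111


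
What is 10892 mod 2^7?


10892 & 127 = 12

12


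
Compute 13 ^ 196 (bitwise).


0b1101 ^ 0b11000100 = 0b11001001 = 201

201


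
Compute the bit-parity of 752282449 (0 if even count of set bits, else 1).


0b101100110101101110101101010001 has 17 ones => parity 1

1


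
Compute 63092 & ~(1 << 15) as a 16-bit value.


63092 & ~(1 << 15) = 30324

30324


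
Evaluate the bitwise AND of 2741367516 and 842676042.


0b10100011011001011111001011011100 & 0b110010001110100011011101001010 = 0b100010001000000011001001001000 = 572535368

572535368


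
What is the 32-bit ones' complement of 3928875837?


3928875837 ^ 4294967295 = 366091458

366091458


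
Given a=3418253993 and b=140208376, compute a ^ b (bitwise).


3418253993 ^ 140208376 = 3286565457

3286565457


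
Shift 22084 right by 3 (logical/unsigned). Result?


0b101011001000100 >> 3 = 0b101011001000 = 2760

2760


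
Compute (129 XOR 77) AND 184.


Step 1: 129 ^ 77 = 204
Step 2: 204 & 184 = 136

136


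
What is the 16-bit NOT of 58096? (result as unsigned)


~0b1110001011110000 = 0b1110100001111 = 7439 (16-bit unsigned)

7439


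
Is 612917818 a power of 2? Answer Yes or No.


0b100100100010000110001000111010. Multiple bits set => No

No


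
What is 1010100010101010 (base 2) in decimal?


1010100010101010 in decimal = 43178

43178


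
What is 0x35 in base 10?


35 hex = 53 decimal

53


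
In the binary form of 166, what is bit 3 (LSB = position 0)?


0b10100110, position 3 = 0

0


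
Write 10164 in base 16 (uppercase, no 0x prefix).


10164 = 27B4 hex

27B4


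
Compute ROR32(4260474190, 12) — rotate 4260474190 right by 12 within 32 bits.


Rotate 0b11111101111100011010110101001110 right by 12 (32-bit) = 0b11010100111011111101111100011010 = 3572490010

3572490010


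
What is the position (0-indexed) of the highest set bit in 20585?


0b101000001101001. Highest set bit at position 14

14
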